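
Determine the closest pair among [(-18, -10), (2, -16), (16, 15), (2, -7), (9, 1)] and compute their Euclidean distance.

Computing all pairwise distances among 5 points:

d((-18, -10), (2, -16)) = 20.8806
d((-18, -10), (16, 15)) = 42.2019
d((-18, -10), (2, -7)) = 20.2237
d((-18, -10), (9, 1)) = 29.1548
d((2, -16), (16, 15)) = 34.0147
d((2, -16), (2, -7)) = 9.0 <-- minimum
d((2, -16), (9, 1)) = 18.3848
d((16, 15), (2, -7)) = 26.0768
d((16, 15), (9, 1)) = 15.6525
d((2, -7), (9, 1)) = 10.6301

Closest pair: (2, -16) and (2, -7) with distance 9.0

The closest pair is (2, -16) and (2, -7) with Euclidean distance 9.0. For 5 points, brute-force pairwise comparison is shown above. For large n, the divide-and-conquer algorithm (sort by x, recurse on halves, check the dividing strip) achieves O(n log n).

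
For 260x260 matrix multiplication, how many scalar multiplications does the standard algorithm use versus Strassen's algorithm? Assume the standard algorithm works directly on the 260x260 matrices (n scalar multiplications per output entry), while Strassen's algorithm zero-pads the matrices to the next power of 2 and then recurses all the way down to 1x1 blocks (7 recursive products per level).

Matrix multiplication for 260x260 matrices:

Strassen's algorithm requires power-of-2 dimensions. Pad 260x260 to 512x512 (next power of 2).

Standard algorithm: 260^3 = 17576000 multiplications
Strassen's algorithm: 7^(log2(512)) = 7^9 = 40353607 multiplications
Difference: 17576000 - 40353607 = -22777607 (Strassen uses MORE here due to padding overhead — for small or just-over-power-of-2 n, padding can outweigh the per-level savings)

Standard: 17576000 multiplications (260^3). Strassen: 40353607 multiplications (7^9, after padding to 512x512). Strassen reduces 8 recursive multiplications to 7 at each level.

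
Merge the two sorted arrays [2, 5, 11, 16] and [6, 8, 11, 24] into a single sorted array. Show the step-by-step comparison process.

Merging process:

Compare 2 vs 6: take 2 from left. Merged: [2]
Compare 5 vs 6: take 5 from left. Merged: [2, 5]
Compare 11 vs 6: take 6 from right. Merged: [2, 5, 6]
Compare 11 vs 8: take 8 from right. Merged: [2, 5, 6, 8]
Compare 11 vs 11: take 11 from left. Merged: [2, 5, 6, 8, 11]
Compare 16 vs 11: take 11 from right. Merged: [2, 5, 6, 8, 11, 11]
Compare 16 vs 24: take 16 from left. Merged: [2, 5, 6, 8, 11, 11, 16]
Append remaining from right: [24]. Merged: [2, 5, 6, 8, 11, 11, 16, 24]

Final merged array: [2, 5, 6, 8, 11, 11, 16, 24]
Total comparisons: 7

The merged array is [2, 5, 6, 8, 11, 11, 16, 24], requiring 7 comparisons. The merge step runs in O(n) time where n is the total number of elements.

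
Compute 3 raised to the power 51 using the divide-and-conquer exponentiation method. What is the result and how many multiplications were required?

Computing 3^51 by squaring (build up from 3^1; each line after the first costs one multiplication):

3^1 = 3
3^2 = (3^1)^2 = 3^2 = 9
3^3 = 3 * 3^2 = 3 * 9 = 27
3^6 = (3^3)^2 = 27^2 = 729
3^12 = (3^6)^2 = 729^2 = 531441
3^24 = (3^12)^2 = 531441^2 = 282429536481
3^25 = 3 * 3^24 = 3 * 282429536481 = 847288609443
3^50 = (3^25)^2 = 847288609443^2 = 717897987691852588770249
3^51 = 3 * 3^50 = 3 * 717897987691852588770249 = 2153693963075557766310747

Result: 2153693963075557766310747
Multiplications needed: 8 (8 lines after 3^1)

3^51 = 2153693963075557766310747. Using exponentiation by squaring, this requires 8 multiplications. The key idea: if the exponent is even, square the half-power; if odd, multiply by the base once.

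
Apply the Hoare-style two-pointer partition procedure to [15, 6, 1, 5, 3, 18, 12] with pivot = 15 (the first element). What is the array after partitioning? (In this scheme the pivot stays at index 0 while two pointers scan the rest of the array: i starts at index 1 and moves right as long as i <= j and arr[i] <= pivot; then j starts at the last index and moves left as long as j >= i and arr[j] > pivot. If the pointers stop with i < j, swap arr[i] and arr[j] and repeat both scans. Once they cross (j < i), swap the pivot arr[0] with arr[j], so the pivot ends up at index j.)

Hoare-style two-pointer partition with pivot = 15:

Initial array: [15, 6, 1, 5, 3, 18, 12]

Pointers start at i = 1, j = 6.
i stops at index 5 (arr[5]=18 > 15), j stops at index 6 (arr[6]=12 <= 15): swap arr[5] and arr[6], array becomes [15, 6, 1, 5, 3, 12, 18]
i ends at 6, j ends at 5: the pointers have crossed (j < i), so scanning stops.

Swap pivot arr[0] with arr[5] to place pivot at position 5: [12, 6, 1, 5, 3, 15, 18]
Pivot position: 5

After partitioning with pivot 15, the array becomes [12, 6, 1, 5, 3, 15, 18]. The pivot is placed at index 5. All elements to the left of the pivot are <= 15, and all elements to the right are > 15.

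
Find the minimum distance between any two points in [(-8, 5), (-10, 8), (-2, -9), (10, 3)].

Computing all pairwise distances among 4 points:

d((-8, 5), (-10, 8)) = 3.6056 <-- minimum
d((-8, 5), (-2, -9)) = 15.2315
d((-8, 5), (10, 3)) = 18.1108
d((-10, 8), (-2, -9)) = 18.7883
d((-10, 8), (10, 3)) = 20.6155
d((-2, -9), (10, 3)) = 16.9706

Closest pair: (-8, 5) and (-10, 8) with distance 3.6056

The closest pair is (-8, 5) and (-10, 8) with Euclidean distance 3.6056. For 4 points, brute-force pairwise comparison is shown above. For large n, the divide-and-conquer algorithm (sort by x, recurse on halves, check the dividing strip) achieves O(n log n).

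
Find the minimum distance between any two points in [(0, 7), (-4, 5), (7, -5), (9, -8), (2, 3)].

Computing all pairwise distances among 5 points:

d((0, 7), (-4, 5)) = 4.4721
d((0, 7), (7, -5)) = 13.8924
d((0, 7), (9, -8)) = 17.4929
d((0, 7), (2, 3)) = 4.4721
d((-4, 5), (7, -5)) = 14.8661
d((-4, 5), (9, -8)) = 18.3848
d((-4, 5), (2, 3)) = 6.3246
d((7, -5), (9, -8)) = 3.6056 <-- minimum
d((7, -5), (2, 3)) = 9.434
d((9, -8), (2, 3)) = 13.0384

Closest pair: (7, -5) and (9, -8) with distance 3.6056

The closest pair is (7, -5) and (9, -8) with Euclidean distance 3.6056. For 5 points, brute-force pairwise comparison is shown above. For large n, the divide-and-conquer algorithm (sort by x, recurse on halves, check the dividing strip) achieves O(n log n).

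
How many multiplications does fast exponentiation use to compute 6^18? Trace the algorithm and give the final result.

Computing 6^18 by squaring (build up from 6^1; each line after the first costs one multiplication):

6^1 = 6
6^2 = (6^1)^2 = 6^2 = 36
6^4 = (6^2)^2 = 36^2 = 1296
6^8 = (6^4)^2 = 1296^2 = 1679616
6^9 = 6 * 6^8 = 6 * 1679616 = 10077696
6^18 = (6^9)^2 = 10077696^2 = 101559956668416

Result: 101559956668416
Multiplications needed: 5 (5 lines after 6^1)

6^18 = 101559956668416. Using exponentiation by squaring, this requires 5 multiplications. The key idea: if the exponent is even, square the half-power; if odd, multiply by the base once.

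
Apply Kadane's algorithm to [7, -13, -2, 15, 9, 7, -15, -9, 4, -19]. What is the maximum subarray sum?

Using Kadane's algorithm on [7, -13, -2, 15, 9, 7, -15, -9, 4, -19]:

Scanning through the array:
Position 1 (value -13): max_ending_here = -6, max_so_far = 7
Position 2 (value -2): max_ending_here = -2, max_so_far = 7
Position 3 (value 15): max_ending_here = 15, max_so_far = 15
Position 4 (value 9): max_ending_here = 24, max_so_far = 24
Position 5 (value 7): max_ending_here = 31, max_so_far = 31
Position 6 (value -15): max_ending_here = 16, max_so_far = 31
Position 7 (value -9): max_ending_here = 7, max_so_far = 31
Position 8 (value 4): max_ending_here = 11, max_so_far = 31
Position 9 (value -19): max_ending_here = -8, max_so_far = 31

Maximum subarray: [15, 9, 7]
Maximum sum: 31

The maximum subarray is [15, 9, 7] with sum 31. This subarray runs from index 3 to index 5.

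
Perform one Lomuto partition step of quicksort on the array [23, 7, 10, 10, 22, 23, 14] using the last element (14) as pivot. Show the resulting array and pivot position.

Lomuto partition with pivot = 14:

Initial array: [23, 7, 10, 10, 22, 23, 14]

arr[0]=23 > 14: no swap
arr[1]=7 <= 14: swap with position 0, array becomes [7, 23, 10, 10, 22, 23, 14]
arr[2]=10 <= 14: swap with position 1, array becomes [7, 10, 23, 10, 22, 23, 14]
arr[3]=10 <= 14: swap with position 2, array becomes [7, 10, 10, 23, 22, 23, 14]
arr[4]=22 > 14: no swap
arr[5]=23 > 14: no swap

Place pivot at position 3: [7, 10, 10, 14, 22, 23, 23]
Pivot position: 3

After partitioning with pivot 14, the array becomes [7, 10, 10, 14, 22, 23, 23]. The pivot is placed at index 3. All elements to the left of the pivot are <= 14, and all elements to the right are > 14.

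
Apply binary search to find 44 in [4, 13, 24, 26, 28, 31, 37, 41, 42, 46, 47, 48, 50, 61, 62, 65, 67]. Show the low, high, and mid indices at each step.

Binary search for 44 in [4, 13, 24, 26, 28, 31, 37, 41, 42, 46, 47, 48, 50, 61, 62, 65, 67]:

lo=0, hi=16, mid=8, arr[mid]=42 -> 42 < 44, search right half
lo=9, hi=16, mid=12, arr[mid]=50 -> 50 > 44, search left half
lo=9, hi=11, mid=10, arr[mid]=47 -> 47 > 44, search left half
lo=9, hi=9, mid=9, arr[mid]=46 -> 46 > 44, search left half
lo=9 > hi=8, target 44 not found

Binary search determines that 44 is not in the array after 4 comparisons. The search space was exhausted without finding the target.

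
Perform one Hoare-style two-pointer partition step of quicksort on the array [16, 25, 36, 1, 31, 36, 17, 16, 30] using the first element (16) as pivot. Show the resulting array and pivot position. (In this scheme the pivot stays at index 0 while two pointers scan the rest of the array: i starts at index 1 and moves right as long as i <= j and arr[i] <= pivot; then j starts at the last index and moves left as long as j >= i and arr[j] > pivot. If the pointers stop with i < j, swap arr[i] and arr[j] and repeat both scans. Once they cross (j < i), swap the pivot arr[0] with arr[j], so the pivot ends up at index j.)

Hoare-style two-pointer partition with pivot = 16:

Initial array: [16, 25, 36, 1, 31, 36, 17, 16, 30]

Pointers start at i = 1, j = 8.
i stops at index 1 (arr[1]=25 > 16), j stops at index 7 (arr[7]=16 <= 16): swap arr[1] and arr[7], array becomes [16, 16, 36, 1, 31, 36, 17, 25, 30]
i stops at index 2 (arr[2]=36 > 16), j stops at index 3 (arr[3]=1 <= 16): swap arr[2] and arr[3], array becomes [16, 16, 1, 36, 31, 36, 17, 25, 30]
i ends at 3, j ends at 2: the pointers have crossed (j < i), so scanning stops.

Swap pivot arr[0] with arr[2] to place pivot at position 2: [1, 16, 16, 36, 31, 36, 17, 25, 30]
Pivot position: 2

After partitioning with pivot 16, the array becomes [1, 16, 16, 36, 31, 36, 17, 25, 30]. The pivot is placed at index 2. All elements to the left of the pivot are <= 16, and all elements to the right are > 16.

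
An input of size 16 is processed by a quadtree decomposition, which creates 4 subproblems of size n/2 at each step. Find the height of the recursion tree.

For divide and conquer with division factor 2:

Problem sizes at each level:
Level 0: 16
Level 1: 8
Level 2: 4
Level 3: 2
Level 4: 1

The root is level 0 and the size-1 base case is level 4 (the tree spans levels 0 through 4, i.e. 5 levels counting the root), so the depth is the number of divisions: log_2(16) = 4

The recursion tree depth is log_2(16) = 4. At each level, the problem size is divided by 2, so it takes 4 divisions to reduce to a base case of size 1. The algorithm makes 4 recursive calls at each level.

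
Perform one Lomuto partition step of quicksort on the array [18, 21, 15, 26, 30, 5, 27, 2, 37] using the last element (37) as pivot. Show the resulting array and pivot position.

Lomuto partition with pivot = 37:

Initial array: [18, 21, 15, 26, 30, 5, 27, 2, 37]

arr[0]=18 <= 37: swap with position 0, array becomes [18, 21, 15, 26, 30, 5, 27, 2, 37]
arr[1]=21 <= 37: swap with position 1, array becomes [18, 21, 15, 26, 30, 5, 27, 2, 37]
arr[2]=15 <= 37: swap with position 2, array becomes [18, 21, 15, 26, 30, 5, 27, 2, 37]
arr[3]=26 <= 37: swap with position 3, array becomes [18, 21, 15, 26, 30, 5, 27, 2, 37]
arr[4]=30 <= 37: swap with position 4, array becomes [18, 21, 15, 26, 30, 5, 27, 2, 37]
arr[5]=5 <= 37: swap with position 5, array becomes [18, 21, 15, 26, 30, 5, 27, 2, 37]
arr[6]=27 <= 37: swap with position 6, array becomes [18, 21, 15, 26, 30, 5, 27, 2, 37]
arr[7]=2 <= 37: swap with position 7, array becomes [18, 21, 15, 26, 30, 5, 27, 2, 37]

Place pivot at position 8: [18, 21, 15, 26, 30, 5, 27, 2, 37]
Pivot position: 8

After partitioning with pivot 37, the array becomes [18, 21, 15, 26, 30, 5, 27, 2, 37]. The pivot is placed at index 8. All elements to the left of the pivot are <= 37, and all elements to the right are > 37.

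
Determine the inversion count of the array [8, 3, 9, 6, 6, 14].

Finding inversions in [8, 3, 9, 6, 6, 14]:

(0, 1): arr[0]=8 > arr[1]=3
(0, 3): arr[0]=8 > arr[3]=6
(0, 4): arr[0]=8 > arr[4]=6
(2, 3): arr[2]=9 > arr[3]=6
(2, 4): arr[2]=9 > arr[4]=6

Total inversions: 5

The array has 5 inversion(s): (0,1), (0,3), (0,4), (2,3), (2,4). Each pair (i,j) satisfies i < j and arr[i] > arr[j].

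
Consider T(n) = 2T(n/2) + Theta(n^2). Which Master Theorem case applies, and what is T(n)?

Master Theorem for T(n) = 2T(n/2) + O(n^2):

a = 2, b = 2, c = 2
log_b(a) = log_2(2) = 1.0000

Case 3: c = 2 > log_2(2) = 1.0000
T(n) = O(n^2) = O(n^2)

For T(n) = 2T(n/2) + O(n^2): log_2(2) = 1.0000. This is Case 3 of the Master Theorem (c > log_b(a), work dominated by root), giving O(n^2).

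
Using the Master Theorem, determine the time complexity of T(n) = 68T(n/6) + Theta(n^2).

Master Theorem for T(n) = 68T(n/6) + O(n^2):

a = 68, b = 6, c = 2
log_b(a) = log_6(68) = 2.3550

Case 1: c = 2 < log_6(68) = 2.3550
T(n) = O(n^(log_6 68))

For T(n) = 68T(n/6) + O(n^2): log_6(68) = 2.3550. This is Case 1 of the Master Theorem (c < log_b(a), work dominated by leaves), giving O(n^(log_6 68)).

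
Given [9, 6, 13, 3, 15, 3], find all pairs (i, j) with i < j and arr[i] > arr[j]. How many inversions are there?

Finding inversions in [9, 6, 13, 3, 15, 3]:

(0, 1): arr[0]=9 > arr[1]=6
(0, 3): arr[0]=9 > arr[3]=3
(0, 5): arr[0]=9 > arr[5]=3
(1, 3): arr[1]=6 > arr[3]=3
(1, 5): arr[1]=6 > arr[5]=3
(2, 3): arr[2]=13 > arr[3]=3
(2, 5): arr[2]=13 > arr[5]=3
(4, 5): arr[4]=15 > arr[5]=3

Total inversions: 8

The array has 8 inversion(s): (0,1), (0,3), (0,5), (1,3), (1,5), (2,3), (2,5), (4,5). Each pair (i,j) satisfies i < j and arr[i] > arr[j].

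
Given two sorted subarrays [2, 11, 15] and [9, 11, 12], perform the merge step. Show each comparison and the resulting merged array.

Merging process:

Compare 2 vs 9: take 2 from left. Merged: [2]
Compare 11 vs 9: take 9 from right. Merged: [2, 9]
Compare 11 vs 11: take 11 from left. Merged: [2, 9, 11]
Compare 15 vs 11: take 11 from right. Merged: [2, 9, 11, 11]
Compare 15 vs 12: take 12 from right. Merged: [2, 9, 11, 11, 12]
Append remaining from left: [15]. Merged: [2, 9, 11, 11, 12, 15]

Final merged array: [2, 9, 11, 11, 12, 15]
Total comparisons: 5

The merged array is [2, 9, 11, 11, 12, 15], requiring 5 comparisons. The merge step runs in O(n) time where n is the total number of elements.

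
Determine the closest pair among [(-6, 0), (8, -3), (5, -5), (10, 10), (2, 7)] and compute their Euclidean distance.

Computing all pairwise distances among 5 points:

d((-6, 0), (8, -3)) = 14.3178
d((-6, 0), (5, -5)) = 12.083
d((-6, 0), (10, 10)) = 18.868
d((-6, 0), (2, 7)) = 10.6301
d((8, -3), (5, -5)) = 3.6056 <-- minimum
d((8, -3), (10, 10)) = 13.1529
d((8, -3), (2, 7)) = 11.6619
d((5, -5), (10, 10)) = 15.8114
d((5, -5), (2, 7)) = 12.3693
d((10, 10), (2, 7)) = 8.544

Closest pair: (8, -3) and (5, -5) with distance 3.6056

The closest pair is (8, -3) and (5, -5) with Euclidean distance 3.6056. For 5 points, brute-force pairwise comparison is shown above. For large n, the divide-and-conquer algorithm (sort by x, recurse on halves, check the dividing strip) achieves O(n log n).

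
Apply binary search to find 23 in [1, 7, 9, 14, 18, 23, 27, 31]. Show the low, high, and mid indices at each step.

Binary search for 23 in [1, 7, 9, 14, 18, 23, 27, 31]:

lo=0, hi=7, mid=3, arr[mid]=14 -> 14 < 23, search right half
lo=4, hi=7, mid=5, arr[mid]=23 -> Found target at index 5!

Binary search finds 23 at index 5 after 2 comparisons. The search repeatedly halves the search space by comparing with the middle element.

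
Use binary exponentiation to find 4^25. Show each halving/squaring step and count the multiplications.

Computing 4^25 by squaring (build up from 4^1; each line after the first costs one multiplication):

4^1 = 4
4^2 = (4^1)^2 = 4^2 = 16
4^3 = 4 * 4^2 = 4 * 16 = 64
4^6 = (4^3)^2 = 64^2 = 4096
4^12 = (4^6)^2 = 4096^2 = 16777216
4^24 = (4^12)^2 = 16777216^2 = 281474976710656
4^25 = 4 * 4^24 = 4 * 281474976710656 = 1125899906842624

Result: 1125899906842624
Multiplications needed: 6 (6 lines after 4^1)

4^25 = 1125899906842624. Using exponentiation by squaring, this requires 6 multiplications. The key idea: if the exponent is even, square the half-power; if odd, multiply by the base once.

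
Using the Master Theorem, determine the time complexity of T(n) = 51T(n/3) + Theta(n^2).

Master Theorem for T(n) = 51T(n/3) + O(n^2):

a = 51, b = 3, c = 2
log_b(a) = log_3(51) = 3.5789

Case 1: c = 2 < log_3(51) = 3.5789
T(n) = O(n^(log_3 51))

For T(n) = 51T(n/3) + O(n^2): log_3(51) = 3.5789. This is Case 1 of the Master Theorem (c < log_b(a), work dominated by leaves), giving O(n^(log_3 51)).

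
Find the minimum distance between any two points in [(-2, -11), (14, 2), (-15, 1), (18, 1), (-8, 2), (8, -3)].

Computing all pairwise distances among 6 points:

d((-2, -11), (14, 2)) = 20.6155
d((-2, -11), (-15, 1)) = 17.6918
d((-2, -11), (18, 1)) = 23.3238
d((-2, -11), (-8, 2)) = 14.3178
d((-2, -11), (8, -3)) = 12.8062
d((14, 2), (-15, 1)) = 29.0172
d((14, 2), (18, 1)) = 4.1231 <-- minimum
d((14, 2), (-8, 2)) = 22.0
d((14, 2), (8, -3)) = 7.8102
d((-15, 1), (18, 1)) = 33.0
d((-15, 1), (-8, 2)) = 7.0711
d((-15, 1), (8, -3)) = 23.3452
d((18, 1), (-8, 2)) = 26.0192
d((18, 1), (8, -3)) = 10.7703
d((-8, 2), (8, -3)) = 16.7631

Closest pair: (14, 2) and (18, 1) with distance 4.1231

The closest pair is (14, 2) and (18, 1) with Euclidean distance 4.1231. For 6 points, brute-force pairwise comparison is shown above. For large n, the divide-and-conquer algorithm (sort by x, recurse on halves, check the dividing strip) achieves O(n log n).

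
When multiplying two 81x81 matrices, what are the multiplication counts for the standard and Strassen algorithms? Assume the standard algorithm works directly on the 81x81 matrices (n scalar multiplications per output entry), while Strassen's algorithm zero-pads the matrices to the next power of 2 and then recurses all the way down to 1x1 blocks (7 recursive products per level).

Matrix multiplication for 81x81 matrices:

Strassen's algorithm requires power-of-2 dimensions. Pad 81x81 to 128x128 (next power of 2).

Standard algorithm: 81^3 = 531441 multiplications
Strassen's algorithm: 7^(log2(128)) = 7^7 = 823543 multiplications
Difference: 531441 - 823543 = -292102 (Strassen uses MORE here due to padding overhead — for small or just-over-power-of-2 n, padding can outweigh the per-level savings)

Standard: 531441 multiplications (81^3). Strassen: 823543 multiplications (7^7, after padding to 128x128). Strassen reduces 8 recursive multiplications to 7 at each level.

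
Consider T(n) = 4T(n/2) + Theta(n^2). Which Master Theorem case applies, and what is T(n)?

Master Theorem for T(n) = 4T(n/2) + O(n^2):

a = 4, b = 2, c = 2
log_b(a) = log_2(4) = 2.0000

Case 2: c = 2 = log_2(4) = 2.0000
T(n) = O(n^2 log n) = O(n^2 log n)

For T(n) = 4T(n/2) + O(n^2): log_2(4) = 2.0000. This is Case 2 of the Master Theorem (c = log_b(a), equal work at all levels), giving O(n^2 log n).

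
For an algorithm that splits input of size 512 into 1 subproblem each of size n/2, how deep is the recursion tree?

For divide and conquer with division factor 2:

Problem sizes at each level:
Level 0: 512
Level 1: 256
Level 2: 128
Level 3: 64
Level 4: 32
Level 5: 16
Level 6: 8
Level 7: 4
Level 8: 2
Level 9: 1

The root is level 0 and the size-1 base case is level 9 (the tree spans levels 0 through 9, i.e. 10 levels counting the root), so the depth is the number of divisions: log_2(512) = 9

The recursion tree depth is log_2(512) = 9. At each level, the problem size is divided by 2, so it takes 9 divisions to reduce to a base case of size 1. The algorithm makes 1 recursive call at each level.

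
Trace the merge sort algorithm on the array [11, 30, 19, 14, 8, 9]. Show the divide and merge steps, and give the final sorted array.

Merge sort trace:

Split: [11, 30, 19, 14, 8, 9] -> [11, 30, 19] and [14, 8, 9]
  Split: [11, 30, 19] -> [11] and [30, 19]
    Split: [30, 19] -> [30] and [19]
    Merge: [30] + [19] -> [19, 30]
  Merge: [11] + [19, 30] -> [11, 19, 30]
  Split: [14, 8, 9] -> [14] and [8, 9]
    Split: [8, 9] -> [8] and [9]
    Merge: [8] + [9] -> [8, 9]
  Merge: [14] + [8, 9] -> [8, 9, 14]
Merge: [11, 19, 30] + [8, 9, 14] -> [8, 9, 11, 14, 19, 30]

Final sorted array: [8, 9, 11, 14, 19, 30]

The merge sort proceeds by recursively splitting the array and merging sorted halves.
After all merges, the sorted array is [8, 9, 11, 14, 19, 30].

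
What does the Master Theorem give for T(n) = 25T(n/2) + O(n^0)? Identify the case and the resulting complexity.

Master Theorem for T(n) = 25T(n/2) + O(n^0):

a = 25, b = 2, c = 0
log_b(a) = log_2(25) = 4.6439

Case 1: c = 0 < log_2(25) = 4.6439
T(n) = O(n^(log_2 25))

For T(n) = 25T(n/2) + O(n^0): log_2(25) = 4.6439. This is Case 1 of the Master Theorem (c < log_b(a), work dominated by leaves), giving O(n^(log_2 25)).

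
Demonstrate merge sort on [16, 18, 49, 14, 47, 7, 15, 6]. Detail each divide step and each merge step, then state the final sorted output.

Merge sort trace:

Split: [16, 18, 49, 14, 47, 7, 15, 6] -> [16, 18, 49, 14] and [47, 7, 15, 6]
  Split: [16, 18, 49, 14] -> [16, 18] and [49, 14]
    Split: [16, 18] -> [16] and [18]
    Merge: [16] + [18] -> [16, 18]
    Split: [49, 14] -> [49] and [14]
    Merge: [49] + [14] -> [14, 49]
  Merge: [16, 18] + [14, 49] -> [14, 16, 18, 49]
  Split: [47, 7, 15, 6] -> [47, 7] and [15, 6]
    Split: [47, 7] -> [47] and [7]
    Merge: [47] + [7] -> [7, 47]
    Split: [15, 6] -> [15] and [6]
    Merge: [15] + [6] -> [6, 15]
  Merge: [7, 47] + [6, 15] -> [6, 7, 15, 47]
Merge: [14, 16, 18, 49] + [6, 7, 15, 47] -> [6, 7, 14, 15, 16, 18, 47, 49]

Final sorted array: [6, 7, 14, 15, 16, 18, 47, 49]

The merge sort proceeds by recursively splitting the array and merging sorted halves.
After all merges, the sorted array is [6, 7, 14, 15, 16, 18, 47, 49].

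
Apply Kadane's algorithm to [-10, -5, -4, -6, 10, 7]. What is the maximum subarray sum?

Using Kadane's algorithm on [-10, -5, -4, -6, 10, 7]:

Scanning through the array:
Position 1 (value -5): max_ending_here = -5, max_so_far = -5
Position 2 (value -4): max_ending_here = -4, max_so_far = -4
Position 3 (value -6): max_ending_here = -6, max_so_far = -4
Position 4 (value 10): max_ending_here = 10, max_so_far = 10
Position 5 (value 7): max_ending_here = 17, max_so_far = 17

Maximum subarray: [10, 7]
Maximum sum: 17

The maximum subarray is [10, 7] with sum 17. This subarray runs from index 4 to index 5.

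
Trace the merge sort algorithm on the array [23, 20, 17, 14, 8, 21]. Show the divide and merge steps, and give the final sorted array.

Merge sort trace:

Split: [23, 20, 17, 14, 8, 21] -> [23, 20, 17] and [14, 8, 21]
  Split: [23, 20, 17] -> [23] and [20, 17]
    Split: [20, 17] -> [20] and [17]
    Merge: [20] + [17] -> [17, 20]
  Merge: [23] + [17, 20] -> [17, 20, 23]
  Split: [14, 8, 21] -> [14] and [8, 21]
    Split: [8, 21] -> [8] and [21]
    Merge: [8] + [21] -> [8, 21]
  Merge: [14] + [8, 21] -> [8, 14, 21]
Merge: [17, 20, 23] + [8, 14, 21] -> [8, 14, 17, 20, 21, 23]

Final sorted array: [8, 14, 17, 20, 21, 23]

The merge sort proceeds by recursively splitting the array and merging sorted halves.
After all merges, the sorted array is [8, 14, 17, 20, 21, 23].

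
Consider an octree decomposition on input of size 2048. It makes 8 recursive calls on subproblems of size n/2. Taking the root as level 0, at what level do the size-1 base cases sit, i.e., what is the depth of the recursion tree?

For divide and conquer with division factor 2:

Problem sizes at each level:
Level 0: 2048
Level 1: 1024
Level 2: 512
Level 3: 256
Level 4: 128
Level 5: 64
Level 6: 32
Level 7: 16
Level 8: 8
Level 9: 4
Level 10: 2
Level 11: 1

The root is level 0 and the size-1 base case is level 11 (the tree spans levels 0 through 11, i.e. 12 levels counting the root), so the depth is the number of divisions: log_2(2048) = 11

The recursion tree depth is log_2(2048) = 11. At each level, the problem size is divided by 2, so it takes 11 divisions to reduce to a base case of size 1. The algorithm makes 8 recursive calls at each level.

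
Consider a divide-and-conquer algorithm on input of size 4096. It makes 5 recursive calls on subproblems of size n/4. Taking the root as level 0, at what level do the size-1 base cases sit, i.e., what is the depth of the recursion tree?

For divide and conquer with division factor 4:

Problem sizes at each level:
Level 0: 4096
Level 1: 1024
Level 2: 256
Level 3: 64
Level 4: 16
Level 5: 4
Level 6: 1

The root is level 0 and the size-1 base case is level 6 (the tree spans levels 0 through 6, i.e. 7 levels counting the root), so the depth is the number of divisions: log_4(4096) = 6

The recursion tree depth is log_4(4096) = 6. At each level, the problem size is divided by 4, so it takes 6 divisions to reduce to a base case of size 1. The algorithm makes 5 recursive calls at each level.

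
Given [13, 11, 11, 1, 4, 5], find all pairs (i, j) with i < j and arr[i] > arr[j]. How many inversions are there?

Finding inversions in [13, 11, 11, 1, 4, 5]:

(0, 1): arr[0]=13 > arr[1]=11
(0, 2): arr[0]=13 > arr[2]=11
(0, 3): arr[0]=13 > arr[3]=1
(0, 4): arr[0]=13 > arr[4]=4
(0, 5): arr[0]=13 > arr[5]=5
(1, 3): arr[1]=11 > arr[3]=1
(1, 4): arr[1]=11 > arr[4]=4
(1, 5): arr[1]=11 > arr[5]=5
(2, 3): arr[2]=11 > arr[3]=1
(2, 4): arr[2]=11 > arr[4]=4
(2, 5): arr[2]=11 > arr[5]=5

Total inversions: 11

The array has 11 inversion(s): (0,1), (0,2), (0,3), (0,4), (0,5), (1,3), (1,4), (1,5), (2,3), (2,4), (2,5). Each pair (i,j) satisfies i < j and arr[i] > arr[j].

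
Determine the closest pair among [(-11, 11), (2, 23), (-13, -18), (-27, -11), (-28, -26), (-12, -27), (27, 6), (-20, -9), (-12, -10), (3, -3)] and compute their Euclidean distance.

Computing all pairwise distances among 10 points:

d((-11, 11), (2, 23)) = 17.6918
d((-11, 11), (-13, -18)) = 29.0689
d((-11, 11), (-27, -11)) = 27.2029
d((-11, 11), (-28, -26)) = 40.7185
d((-11, 11), (-12, -27)) = 38.0132
d((-11, 11), (27, 6)) = 38.3275
d((-11, 11), (-20, -9)) = 21.9317
d((-11, 11), (-12, -10)) = 21.0238
d((-11, 11), (3, -3)) = 19.799
d((2, 23), (-13, -18)) = 43.6578
d((2, 23), (-27, -11)) = 44.6878
d((2, 23), (-28, -26)) = 57.4543
d((2, 23), (-12, -27)) = 51.923
d((2, 23), (27, 6)) = 30.2324
d((2, 23), (-20, -9)) = 38.833
d((2, 23), (-12, -10)) = 35.8469
d((2, 23), (3, -3)) = 26.0192
d((-13, -18), (-27, -11)) = 15.6525
d((-13, -18), (-28, -26)) = 17.0
d((-13, -18), (-12, -27)) = 9.0554
d((-13, -18), (27, 6)) = 46.6476
d((-13, -18), (-20, -9)) = 11.4018
d((-13, -18), (-12, -10)) = 8.0623
d((-13, -18), (3, -3)) = 21.9317
d((-27, -11), (-28, -26)) = 15.0333
d((-27, -11), (-12, -27)) = 21.9317
d((-27, -11), (27, 6)) = 56.6127
d((-27, -11), (-20, -9)) = 7.2801 <-- minimum
d((-27, -11), (-12, -10)) = 15.0333
d((-27, -11), (3, -3)) = 31.0483
d((-28, -26), (-12, -27)) = 16.0312
d((-28, -26), (27, 6)) = 63.6318
d((-28, -26), (-20, -9)) = 18.7883
d((-28, -26), (-12, -10)) = 22.6274
d((-28, -26), (3, -3)) = 38.6005
d((-12, -27), (27, 6)) = 51.0882
d((-12, -27), (-20, -9)) = 19.6977
d((-12, -27), (-12, -10)) = 17.0
d((-12, -27), (3, -3)) = 28.3019
d((27, 6), (-20, -9)) = 49.3356
d((27, 6), (-12, -10)) = 42.1545
d((27, 6), (3, -3)) = 25.632
d((-20, -9), (-12, -10)) = 8.0623
d((-20, -9), (3, -3)) = 23.7697
d((-12, -10), (3, -3)) = 16.5529

Closest pair: (-27, -11) and (-20, -9) with distance 7.2801

The closest pair is (-27, -11) and (-20, -9) with Euclidean distance 7.2801. For 10 points, brute-force pairwise comparison is shown above. For large n, the divide-and-conquer algorithm (sort by x, recurse on halves, check the dividing strip) achieves O(n log n).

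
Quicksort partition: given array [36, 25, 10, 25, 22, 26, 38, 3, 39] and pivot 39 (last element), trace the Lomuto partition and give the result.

Lomuto partition with pivot = 39:

Initial array: [36, 25, 10, 25, 22, 26, 38, 3, 39]

arr[0]=36 <= 39: swap with position 0, array becomes [36, 25, 10, 25, 22, 26, 38, 3, 39]
arr[1]=25 <= 39: swap with position 1, array becomes [36, 25, 10, 25, 22, 26, 38, 3, 39]
arr[2]=10 <= 39: swap with position 2, array becomes [36, 25, 10, 25, 22, 26, 38, 3, 39]
arr[3]=25 <= 39: swap with position 3, array becomes [36, 25, 10, 25, 22, 26, 38, 3, 39]
arr[4]=22 <= 39: swap with position 4, array becomes [36, 25, 10, 25, 22, 26, 38, 3, 39]
arr[5]=26 <= 39: swap with position 5, array becomes [36, 25, 10, 25, 22, 26, 38, 3, 39]
arr[6]=38 <= 39: swap with position 6, array becomes [36, 25, 10, 25, 22, 26, 38, 3, 39]
arr[7]=3 <= 39: swap with position 7, array becomes [36, 25, 10, 25, 22, 26, 38, 3, 39]

Place pivot at position 8: [36, 25, 10, 25, 22, 26, 38, 3, 39]
Pivot position: 8

After partitioning with pivot 39, the array becomes [36, 25, 10, 25, 22, 26, 38, 3, 39]. The pivot is placed at index 8. All elements to the left of the pivot are <= 39, and all elements to the right are > 39.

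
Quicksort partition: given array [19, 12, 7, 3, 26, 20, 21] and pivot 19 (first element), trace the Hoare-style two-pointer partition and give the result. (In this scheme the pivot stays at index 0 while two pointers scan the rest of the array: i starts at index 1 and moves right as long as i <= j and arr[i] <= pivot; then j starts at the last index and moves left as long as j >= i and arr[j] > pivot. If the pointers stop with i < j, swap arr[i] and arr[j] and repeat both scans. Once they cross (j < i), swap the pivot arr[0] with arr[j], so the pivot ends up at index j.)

Hoare-style two-pointer partition with pivot = 19:

Initial array: [19, 12, 7, 3, 26, 20, 21]

Pointers start at i = 1, j = 6.
i ends at 4, j ends at 3: the pointers have crossed (j < i), so scanning stops.

Swap pivot arr[0] with arr[3] to place pivot at position 3: [3, 12, 7, 19, 26, 20, 21]
Pivot position: 3

After partitioning with pivot 19, the array becomes [3, 12, 7, 19, 26, 20, 21]. The pivot is placed at index 3. All elements to the left of the pivot are <= 19, and all elements to the right are > 19.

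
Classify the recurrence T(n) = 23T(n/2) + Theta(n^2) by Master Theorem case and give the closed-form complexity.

Master Theorem for T(n) = 23T(n/2) + O(n^2):

a = 23, b = 2, c = 2
log_b(a) = log_2(23) = 4.5236

Case 1: c = 2 < log_2(23) = 4.5236
T(n) = O(n^(log_2 23))

For T(n) = 23T(n/2) + O(n^2): log_2(23) = 4.5236. This is Case 1 of the Master Theorem (c < log_b(a), work dominated by leaves), giving O(n^(log_2 23)).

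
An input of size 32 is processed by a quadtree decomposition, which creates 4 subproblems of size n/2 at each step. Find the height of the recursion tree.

For divide and conquer with division factor 2:

Problem sizes at each level:
Level 0: 32
Level 1: 16
Level 2: 8
Level 3: 4
Level 4: 2
Level 5: 1

The root is level 0 and the size-1 base case is level 5 (the tree spans levels 0 through 5, i.e. 6 levels counting the root), so the depth is the number of divisions: log_2(32) = 5

The recursion tree depth is log_2(32) = 5. At each level, the problem size is divided by 2, so it takes 5 divisions to reduce to a base case of size 1. The algorithm makes 4 recursive calls at each level.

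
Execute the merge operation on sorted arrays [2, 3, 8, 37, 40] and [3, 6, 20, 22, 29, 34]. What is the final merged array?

Merging process:

Compare 2 vs 3: take 2 from left. Merged: [2]
Compare 3 vs 3: take 3 from left. Merged: [2, 3]
Compare 8 vs 3: take 3 from right. Merged: [2, 3, 3]
Compare 8 vs 6: take 6 from right. Merged: [2, 3, 3, 6]
Compare 8 vs 20: take 8 from left. Merged: [2, 3, 3, 6, 8]
Compare 37 vs 20: take 20 from right. Merged: [2, 3, 3, 6, 8, 20]
Compare 37 vs 22: take 22 from right. Merged: [2, 3, 3, 6, 8, 20, 22]
Compare 37 vs 29: take 29 from right. Merged: [2, 3, 3, 6, 8, 20, 22, 29]
Compare 37 vs 34: take 34 from right. Merged: [2, 3, 3, 6, 8, 20, 22, 29, 34]
Append remaining from left: [37, 40]. Merged: [2, 3, 3, 6, 8, 20, 22, 29, 34, 37, 40]

Final merged array: [2, 3, 3, 6, 8, 20, 22, 29, 34, 37, 40]
Total comparisons: 9

The merged array is [2, 3, 3, 6, 8, 20, 22, 29, 34, 37, 40], requiring 9 comparisons. The merge step runs in O(n) time where n is the total number of elements.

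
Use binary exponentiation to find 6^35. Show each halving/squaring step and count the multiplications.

Computing 6^35 by squaring (build up from 6^1; each line after the first costs one multiplication):

6^1 = 6
6^2 = (6^1)^2 = 6^2 = 36
6^4 = (6^2)^2 = 36^2 = 1296
6^8 = (6^4)^2 = 1296^2 = 1679616
6^16 = (6^8)^2 = 1679616^2 = 2821109907456
6^17 = 6 * 6^16 = 6 * 2821109907456 = 16926659444736
6^34 = (6^17)^2 = 16926659444736^2 = 286511799958070431838109696
6^35 = 6 * 6^34 = 6 * 286511799958070431838109696 = 1719070799748422591028658176

Result: 1719070799748422591028658176
Multiplications needed: 7 (7 lines after 6^1)

6^35 = 1719070799748422591028658176. Using exponentiation by squaring, this requires 7 multiplications. The key idea: if the exponent is even, square the half-power; if odd, multiply by the base once.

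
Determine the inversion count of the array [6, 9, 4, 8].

Finding inversions in [6, 9, 4, 8]:

(0, 2): arr[0]=6 > arr[2]=4
(1, 2): arr[1]=9 > arr[2]=4
(1, 3): arr[1]=9 > arr[3]=8

Total inversions: 3

The array has 3 inversion(s): (0,2), (1,2), (1,3). Each pair (i,j) satisfies i < j and arr[i] > arr[j].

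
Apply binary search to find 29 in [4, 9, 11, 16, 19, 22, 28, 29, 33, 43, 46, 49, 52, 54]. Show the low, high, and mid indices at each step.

Binary search for 29 in [4, 9, 11, 16, 19, 22, 28, 29, 33, 43, 46, 49, 52, 54]:

lo=0, hi=13, mid=6, arr[mid]=28 -> 28 < 29, search right half
lo=7, hi=13, mid=10, arr[mid]=46 -> 46 > 29, search left half
lo=7, hi=9, mid=8, arr[mid]=33 -> 33 > 29, search left half
lo=7, hi=7, mid=7, arr[mid]=29 -> Found target at index 7!

Binary search finds 29 at index 7 after 4 comparisons. The search repeatedly halves the search space by comparing with the middle element.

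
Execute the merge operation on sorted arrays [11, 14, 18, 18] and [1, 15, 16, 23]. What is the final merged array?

Merging process:

Compare 11 vs 1: take 1 from right. Merged: [1]
Compare 11 vs 15: take 11 from left. Merged: [1, 11]
Compare 14 vs 15: take 14 from left. Merged: [1, 11, 14]
Compare 18 vs 15: take 15 from right. Merged: [1, 11, 14, 15]
Compare 18 vs 16: take 16 from right. Merged: [1, 11, 14, 15, 16]
Compare 18 vs 23: take 18 from left. Merged: [1, 11, 14, 15, 16, 18]
Compare 18 vs 23: take 18 from left. Merged: [1, 11, 14, 15, 16, 18, 18]
Append remaining from right: [23]. Merged: [1, 11, 14, 15, 16, 18, 18, 23]

Final merged array: [1, 11, 14, 15, 16, 18, 18, 23]
Total comparisons: 7

The merged array is [1, 11, 14, 15, 16, 18, 18, 23], requiring 7 comparisons. The merge step runs in O(n) time where n is the total number of elements.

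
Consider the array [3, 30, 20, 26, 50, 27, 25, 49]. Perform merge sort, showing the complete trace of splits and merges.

Merge sort trace:

Split: [3, 30, 20, 26, 50, 27, 25, 49] -> [3, 30, 20, 26] and [50, 27, 25, 49]
  Split: [3, 30, 20, 26] -> [3, 30] and [20, 26]
    Split: [3, 30] -> [3] and [30]
    Merge: [3] + [30] -> [3, 30]
    Split: [20, 26] -> [20] and [26]
    Merge: [20] + [26] -> [20, 26]
  Merge: [3, 30] + [20, 26] -> [3, 20, 26, 30]
  Split: [50, 27, 25, 49] -> [50, 27] and [25, 49]
    Split: [50, 27] -> [50] and [27]
    Merge: [50] + [27] -> [27, 50]
    Split: [25, 49] -> [25] and [49]
    Merge: [25] + [49] -> [25, 49]
  Merge: [27, 50] + [25, 49] -> [25, 27, 49, 50]
Merge: [3, 20, 26, 30] + [25, 27, 49, 50] -> [3, 20, 25, 26, 27, 30, 49, 50]

Final sorted array: [3, 20, 25, 26, 27, 30, 49, 50]

The merge sort proceeds by recursively splitting the array and merging sorted halves.
After all merges, the sorted array is [3, 20, 25, 26, 27, 30, 49, 50].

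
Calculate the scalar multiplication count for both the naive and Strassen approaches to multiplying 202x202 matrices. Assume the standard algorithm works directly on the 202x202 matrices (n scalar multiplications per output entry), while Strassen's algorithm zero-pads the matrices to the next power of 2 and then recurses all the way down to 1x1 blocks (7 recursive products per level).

Matrix multiplication for 202x202 matrices:

Strassen's algorithm requires power-of-2 dimensions. Pad 202x202 to 256x256 (next power of 2).

Standard algorithm: 202^3 = 8242408 multiplications
Strassen's algorithm: 7^(log2(256)) = 7^8 = 5764801 multiplications
Savings: 8242408 - 5764801 = 2477607 multiplications

Standard: 8242408 multiplications (202^3). Strassen: 5764801 multiplications (7^8, after padding to 256x256). Strassen reduces 8 recursive multiplications to 7 at each level.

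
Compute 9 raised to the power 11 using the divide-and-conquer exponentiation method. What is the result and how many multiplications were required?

Computing 9^11 by squaring (build up from 9^1; each line after the first costs one multiplication):

9^1 = 9
9^2 = (9^1)^2 = 9^2 = 81
9^4 = (9^2)^2 = 81^2 = 6561
9^5 = 9 * 9^4 = 9 * 6561 = 59049
9^10 = (9^5)^2 = 59049^2 = 3486784401
9^11 = 9 * 9^10 = 9 * 3486784401 = 31381059609

Result: 31381059609
Multiplications needed: 5 (5 lines after 9^1)

9^11 = 31381059609. Using exponentiation by squaring, this requires 5 multiplications. The key idea: if the exponent is even, square the half-power; if odd, multiply by the base once.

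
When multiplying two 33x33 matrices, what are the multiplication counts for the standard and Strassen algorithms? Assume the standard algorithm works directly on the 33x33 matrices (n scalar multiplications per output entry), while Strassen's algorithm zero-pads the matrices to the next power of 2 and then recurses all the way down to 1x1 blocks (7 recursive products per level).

Matrix multiplication for 33x33 matrices:

Strassen's algorithm requires power-of-2 dimensions. Pad 33x33 to 64x64 (next power of 2).

Standard algorithm: 33^3 = 35937 multiplications
Strassen's algorithm: 7^(log2(64)) = 7^6 = 117649 multiplications
Difference: 35937 - 117649 = -81712 (Strassen uses MORE here due to padding overhead — for small or just-over-power-of-2 n, padding can outweigh the per-level savings)

Standard: 35937 multiplications (33^3). Strassen: 117649 multiplications (7^6, after padding to 64x64). Strassen reduces 8 recursive multiplications to 7 at each level.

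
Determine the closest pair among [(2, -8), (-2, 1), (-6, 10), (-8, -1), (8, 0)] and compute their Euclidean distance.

Computing all pairwise distances among 5 points:

d((2, -8), (-2, 1)) = 9.8489
d((2, -8), (-6, 10)) = 19.6977
d((2, -8), (-8, -1)) = 12.2066
d((2, -8), (8, 0)) = 10.0
d((-2, 1), (-6, 10)) = 9.8489
d((-2, 1), (-8, -1)) = 6.3246 <-- minimum
d((-2, 1), (8, 0)) = 10.0499
d((-6, 10), (-8, -1)) = 11.1803
d((-6, 10), (8, 0)) = 17.2047
d((-8, -1), (8, 0)) = 16.0312

Closest pair: (-2, 1) and (-8, -1) with distance 6.3246

The closest pair is (-2, 1) and (-8, -1) with Euclidean distance 6.3246. For 5 points, brute-force pairwise comparison is shown above. For large n, the divide-and-conquer algorithm (sort by x, recurse on halves, check the dividing strip) achieves O(n log n).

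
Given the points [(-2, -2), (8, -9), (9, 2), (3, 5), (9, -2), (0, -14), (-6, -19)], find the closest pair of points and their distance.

Computing all pairwise distances among 7 points:

d((-2, -2), (8, -9)) = 12.2066
d((-2, -2), (9, 2)) = 11.7047
d((-2, -2), (3, 5)) = 8.6023
d((-2, -2), (9, -2)) = 11.0
d((-2, -2), (0, -14)) = 12.1655
d((-2, -2), (-6, -19)) = 17.4642
d((8, -9), (9, 2)) = 11.0454
d((8, -9), (3, 5)) = 14.8661
d((8, -9), (9, -2)) = 7.0711
d((8, -9), (0, -14)) = 9.434
d((8, -9), (-6, -19)) = 17.2047
d((9, 2), (3, 5)) = 6.7082
d((9, 2), (9, -2)) = 4.0 <-- minimum
d((9, 2), (0, -14)) = 18.3576
d((9, 2), (-6, -19)) = 25.807
d((3, 5), (9, -2)) = 9.2195
d((3, 5), (0, -14)) = 19.2354
d((3, 5), (-6, -19)) = 25.632
d((9, -2), (0, -14)) = 15.0
d((9, -2), (-6, -19)) = 22.6716
d((0, -14), (-6, -19)) = 7.8102

Closest pair: (9, 2) and (9, -2) with distance 4.0

The closest pair is (9, 2) and (9, -2) with Euclidean distance 4.0. For 7 points, brute-force pairwise comparison is shown above. For large n, the divide-and-conquer algorithm (sort by x, recurse on halves, check the dividing strip) achieves O(n log n).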